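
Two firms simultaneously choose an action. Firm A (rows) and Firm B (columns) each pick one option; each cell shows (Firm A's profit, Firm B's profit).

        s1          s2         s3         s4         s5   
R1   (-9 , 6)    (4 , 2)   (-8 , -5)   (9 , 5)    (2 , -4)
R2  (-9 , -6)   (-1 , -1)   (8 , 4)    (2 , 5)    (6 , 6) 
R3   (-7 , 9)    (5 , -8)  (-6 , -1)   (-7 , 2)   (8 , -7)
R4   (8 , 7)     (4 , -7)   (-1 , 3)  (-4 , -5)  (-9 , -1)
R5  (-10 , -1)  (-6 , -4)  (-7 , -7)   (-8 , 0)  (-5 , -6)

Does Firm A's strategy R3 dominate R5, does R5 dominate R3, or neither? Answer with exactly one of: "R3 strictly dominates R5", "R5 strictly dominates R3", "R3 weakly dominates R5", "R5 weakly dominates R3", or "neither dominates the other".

R3 strictly dominates R5

R3's payoffs vs R5's, by Firm B's action — s1: -7>-10, s2: 5>-6, s3: -6>-7, s4: -7>-8, s5: 8>-5.
R3 gives a strictly higher payoff against each choice by Firm B, so R3 strictly dominates R5.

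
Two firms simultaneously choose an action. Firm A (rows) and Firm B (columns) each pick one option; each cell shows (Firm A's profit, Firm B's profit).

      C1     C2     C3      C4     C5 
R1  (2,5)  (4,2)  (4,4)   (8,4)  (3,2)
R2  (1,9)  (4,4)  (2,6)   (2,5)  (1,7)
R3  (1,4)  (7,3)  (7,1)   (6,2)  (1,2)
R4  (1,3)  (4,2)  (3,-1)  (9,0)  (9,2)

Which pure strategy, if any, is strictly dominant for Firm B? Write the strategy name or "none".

C1 vs C2: R1: 5>2, R2: 9>4, R3: 4>3, R4: 3>2.
C1 vs C3: R1: 5>4, R2: 9>6, R3: 4>1, R4: 3>-1.
C1 vs C4: R1: 5>4, R2: 9>5, R3: 4>2, R4: 3>0.
C1 vs C5: R1: 5>2, R2: 9>7, R3: 4>2, R4: 3>2.
C1 strictly beats every other strategy against every opponent action, so it is strictly dominant.

C1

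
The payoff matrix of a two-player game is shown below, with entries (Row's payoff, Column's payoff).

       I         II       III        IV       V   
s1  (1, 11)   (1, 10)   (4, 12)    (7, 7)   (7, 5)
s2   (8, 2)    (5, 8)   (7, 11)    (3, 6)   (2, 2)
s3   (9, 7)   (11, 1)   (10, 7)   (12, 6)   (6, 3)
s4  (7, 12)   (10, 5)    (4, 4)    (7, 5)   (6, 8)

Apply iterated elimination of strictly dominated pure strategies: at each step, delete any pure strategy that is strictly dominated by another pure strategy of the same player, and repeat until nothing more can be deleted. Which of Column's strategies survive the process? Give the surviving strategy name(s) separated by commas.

I, III

Row s2 is eliminated: s3 beats it against every remaining column (I: 9>8, II: 11>5, III: 10>7, IV: 12>3, V: 6>2).
For Column, I strictly dominates II on the remaining rows (s1: 11>10, s3: 7>1, s4: 12>5); eliminate II.
Column's strategy IV is strictly dominated by I (s1: 11>7, s3: 7>6, s4: 12>5) and is removed.
Column V is eliminated: I beats it against every remaining row (s1: 11>5, s3: 7>3, s4: 12>8).
Row s1 is eliminated: s3 beats it against every remaining column (I: 9>1, III: 10>4).
Row's strategy s4 is strictly dominated by s3 (I: 9>7, III: 10>4) and is removed.
Among the remaining strategies, none is strictly dominated by another pure strategy of the same player, so the elimination stops.
Surviving strategies — Row: {s3}; Column: {I, III}.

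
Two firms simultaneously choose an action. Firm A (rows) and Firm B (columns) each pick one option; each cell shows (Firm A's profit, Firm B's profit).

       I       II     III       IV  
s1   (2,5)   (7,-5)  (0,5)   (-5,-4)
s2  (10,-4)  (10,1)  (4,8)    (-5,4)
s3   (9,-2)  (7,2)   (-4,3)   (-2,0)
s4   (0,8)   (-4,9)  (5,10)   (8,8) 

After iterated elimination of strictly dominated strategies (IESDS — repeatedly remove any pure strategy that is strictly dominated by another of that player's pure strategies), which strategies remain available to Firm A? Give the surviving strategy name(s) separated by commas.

s4

For Firm B, III strictly dominates II on the remaining rows (s1: 5>-5, s2: 8>1, s3: 3>2, s4: 10>9); eliminate II.
Firm B's strategy IV is strictly dominated by III (s1: 5>-4, s2: 8>4, s3: 3>0, s4: 10>8) and is removed.
Firm A's strategy s1 is strictly dominated by s2 (I: 10>2, III: 4>0) and is removed.
Row s3 is eliminated: s2 beats it against every remaining column (I: 10>9, III: 4>-4).
Column I is eliminated: III beats it against every remaining row (s2: 8>-4, s4: 10>8).
Row s2 is eliminated: s4 beats it against every remaining column (III: 5>4).
Among the remaining strategies, none is strictly dominated by another pure strategy of the same player, so the elimination stops.
Surviving strategies — Firm A: {s4}; Firm B: {III}.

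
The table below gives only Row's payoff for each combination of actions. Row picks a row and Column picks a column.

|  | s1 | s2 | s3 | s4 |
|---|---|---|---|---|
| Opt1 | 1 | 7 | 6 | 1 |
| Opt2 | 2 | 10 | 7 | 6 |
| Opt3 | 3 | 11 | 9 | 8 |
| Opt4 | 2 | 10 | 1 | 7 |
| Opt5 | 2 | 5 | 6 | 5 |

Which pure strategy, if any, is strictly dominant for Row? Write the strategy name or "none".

Opt3

Opt3 vs Opt1: s1: 3>1, s2: 11>7, s3: 9>6, s4: 8>1.
Opt3 vs Opt2: s1: 3>2, s2: 11>10, s3: 9>7, s4: 8>6.
Opt3 vs Opt4: s1: 3>2, s2: 11>10, s3: 9>1, s4: 8>7.
Opt3 vs Opt5: s1: 3>2, s2: 11>5, s3: 9>6, s4: 8>5.
Opt3 strictly beats every other strategy against every opponent action, so it is strictly dominant.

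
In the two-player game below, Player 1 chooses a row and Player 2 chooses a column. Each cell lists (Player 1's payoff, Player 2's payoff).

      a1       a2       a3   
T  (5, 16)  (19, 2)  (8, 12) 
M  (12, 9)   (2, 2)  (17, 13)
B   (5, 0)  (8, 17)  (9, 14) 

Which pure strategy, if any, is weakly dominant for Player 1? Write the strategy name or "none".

T fails to dominate M at a1 (5<12).
M fails to dominate T at a2 (2<19).
B fails to dominate T at a2 (8<19).
No single strategy dominates all the others.

none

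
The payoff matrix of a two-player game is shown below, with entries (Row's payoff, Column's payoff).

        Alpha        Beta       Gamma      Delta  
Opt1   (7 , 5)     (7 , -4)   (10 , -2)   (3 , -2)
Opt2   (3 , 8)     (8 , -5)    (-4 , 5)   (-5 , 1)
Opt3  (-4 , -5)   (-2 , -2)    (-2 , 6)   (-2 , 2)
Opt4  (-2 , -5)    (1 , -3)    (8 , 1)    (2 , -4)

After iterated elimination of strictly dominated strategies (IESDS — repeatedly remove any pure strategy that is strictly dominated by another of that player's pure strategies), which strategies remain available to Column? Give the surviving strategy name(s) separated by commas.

Alpha

For Row, Opt1 strictly dominates Opt3 on the remaining columns (Alpha: 7>-4, Beta: 7>-2, Gamma: 10>-2, Delta: 3>-2); eliminate Opt3.
Row's strategy Opt4 is strictly dominated by Opt1 (Alpha: 7>-2, Beta: 7>1, Gamma: 10>8, Delta: 3>2) and is removed.
Column's strategy Beta is strictly dominated by Alpha (Opt1: 5>-4, Opt2: 8>-5) and is removed.
Row's strategy Opt2 is strictly dominated by Opt1 (Alpha: 7>3, Gamma: 10>-4, Delta: 3>-5) and is removed.
For Column, Alpha strictly dominates Gamma on the remaining rows (Opt1: 5>-2); eliminate Gamma.
Column's strategy Delta is strictly dominated by Alpha (Opt1: 5>-2) and is removed.
Among the remaining strategies, none is strictly dominated by another pure strategy of the same player, so the elimination stops.
Surviving strategies — Row: {Opt1}; Column: {Alpha}.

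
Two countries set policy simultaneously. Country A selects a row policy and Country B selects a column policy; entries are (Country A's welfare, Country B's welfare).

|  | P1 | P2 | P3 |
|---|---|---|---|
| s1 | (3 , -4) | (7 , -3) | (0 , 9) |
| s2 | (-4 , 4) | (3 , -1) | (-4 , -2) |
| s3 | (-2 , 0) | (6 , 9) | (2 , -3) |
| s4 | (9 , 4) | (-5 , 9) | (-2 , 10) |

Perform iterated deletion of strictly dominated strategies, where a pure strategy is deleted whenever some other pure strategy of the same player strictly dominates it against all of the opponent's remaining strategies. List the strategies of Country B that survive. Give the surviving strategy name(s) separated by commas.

P2, P3

Row s2 is eliminated: s1 beats it against every remaining column (P1: 3>-4, P2: 7>3, P3: 0>-4).
For Country B, P2 strictly dominates P1 on the remaining rows (s1: -3>-4, s3: 9>0, s4: 9>4); eliminate P1.
Country A's strategy s4 is strictly dominated by s1 (P2: 7>-5, P3: 0>-2) and is removed.
Among the remaining strategies, none is strictly dominated by another pure strategy of the same player, so the elimination stops.
Surviving strategies — Country A: {s1, s3}; Country B: {P2, P3}.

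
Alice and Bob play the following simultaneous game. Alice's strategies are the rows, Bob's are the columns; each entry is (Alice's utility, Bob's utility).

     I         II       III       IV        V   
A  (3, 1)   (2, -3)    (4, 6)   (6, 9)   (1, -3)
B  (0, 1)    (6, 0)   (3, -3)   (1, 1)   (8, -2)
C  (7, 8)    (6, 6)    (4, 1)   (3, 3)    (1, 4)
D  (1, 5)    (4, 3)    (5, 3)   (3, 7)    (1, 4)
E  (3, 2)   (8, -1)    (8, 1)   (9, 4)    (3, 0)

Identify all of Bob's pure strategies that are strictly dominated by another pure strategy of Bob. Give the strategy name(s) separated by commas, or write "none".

Nothing dominates I: II at A (1>-3); III at B (1>-3); IV at B (1=1); V at A (1>-3).
II is strictly dominated by I (A: 1>-3, B: 1>0, C: 8>6, D: 5>3, E: 2>-1).
III: dominated, since IV does at least as well everywhere (A: 9>6, B: 1>-3, C: 3>1, D: 7>3, E: 4>1).
IV: no other strategy beats it everywhere (I at A (9>1); II at A (9>-3); III at A (9>6); V at A (9>-3)).
V is strictly dominated by I (A: 1>-3, B: 1>-2, C: 8>4, D: 5>4, E: 2>0).

II, III, V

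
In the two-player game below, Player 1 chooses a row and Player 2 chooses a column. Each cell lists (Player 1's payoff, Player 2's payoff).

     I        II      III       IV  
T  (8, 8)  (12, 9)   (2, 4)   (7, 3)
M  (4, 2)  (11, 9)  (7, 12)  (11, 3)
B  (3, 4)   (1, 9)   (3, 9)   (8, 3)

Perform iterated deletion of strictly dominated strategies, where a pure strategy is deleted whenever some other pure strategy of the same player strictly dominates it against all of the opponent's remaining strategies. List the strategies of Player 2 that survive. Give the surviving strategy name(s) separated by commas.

Player 1's strategy B is strictly dominated by M (I: 4>3, II: 11>1, III: 7>3, IV: 11>8) and is removed.
Player 2's strategy I is strictly dominated by II (T: 9>8, M: 9>2) and is removed.
For Player 2, II strictly dominates IV on the remaining rows (T: 9>3, M: 9>3); eliminate IV.
Among the remaining strategies, none is strictly dominated by another pure strategy of the same player, so the elimination stops.
Surviving strategies — Player 1: {T, M}; Player 2: {II, III}.

II, III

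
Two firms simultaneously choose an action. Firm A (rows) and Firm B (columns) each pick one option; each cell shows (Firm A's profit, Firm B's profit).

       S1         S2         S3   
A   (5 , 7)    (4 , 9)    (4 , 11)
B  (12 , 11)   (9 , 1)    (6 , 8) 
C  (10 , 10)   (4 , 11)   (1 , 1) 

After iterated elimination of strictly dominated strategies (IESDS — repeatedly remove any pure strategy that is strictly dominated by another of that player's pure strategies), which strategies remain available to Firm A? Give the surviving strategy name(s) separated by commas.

B

Firm A's strategy A is strictly dominated by B (S1: 12>5, S2: 9>4, S3: 6>4) and is removed.
Row C is eliminated: B beats it against every remaining column (S1: 12>10, S2: 9>4, S3: 6>1).
For Firm B, S1 strictly dominates S2 on the remaining rows (B: 11>1); eliminate S2.
Column S3 is eliminated: S1 beats it against every remaining row (B: 11>8).
Among the remaining strategies, none is strictly dominated by another pure strategy of the same player, so the elimination stops.
Surviving strategies — Firm A: {B}; Firm B: {S1}.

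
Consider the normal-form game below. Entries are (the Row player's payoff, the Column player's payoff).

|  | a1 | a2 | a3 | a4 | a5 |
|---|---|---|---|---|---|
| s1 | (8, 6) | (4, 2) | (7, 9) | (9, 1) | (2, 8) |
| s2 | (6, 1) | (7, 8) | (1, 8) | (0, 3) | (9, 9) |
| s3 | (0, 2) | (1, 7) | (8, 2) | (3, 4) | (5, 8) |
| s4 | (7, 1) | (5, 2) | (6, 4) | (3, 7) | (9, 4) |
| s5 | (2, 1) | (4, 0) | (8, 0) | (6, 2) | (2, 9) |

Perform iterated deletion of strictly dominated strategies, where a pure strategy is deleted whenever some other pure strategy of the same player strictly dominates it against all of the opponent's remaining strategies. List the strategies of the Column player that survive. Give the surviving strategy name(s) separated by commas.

For the Column player, a5 strictly dominates a1 on the remaining rows (s1: 8>6, s2: 9>1, s3: 8>2, s4: 4>1, s5: 9>1); eliminate a1.
The Column player's strategy a2 is strictly dominated by a5 (s1: 8>2, s2: 9>8, s3: 8>7, s4: 4>2, s5: 9>0) and is removed.
Among the remaining strategies, none is strictly dominated by another pure strategy of the same player, so the elimination stops.
Surviving strategies — the Row player: {s1, s2, s3, s4, s5}; the Column player: {a3, a4, a5}.

a3, a4, a5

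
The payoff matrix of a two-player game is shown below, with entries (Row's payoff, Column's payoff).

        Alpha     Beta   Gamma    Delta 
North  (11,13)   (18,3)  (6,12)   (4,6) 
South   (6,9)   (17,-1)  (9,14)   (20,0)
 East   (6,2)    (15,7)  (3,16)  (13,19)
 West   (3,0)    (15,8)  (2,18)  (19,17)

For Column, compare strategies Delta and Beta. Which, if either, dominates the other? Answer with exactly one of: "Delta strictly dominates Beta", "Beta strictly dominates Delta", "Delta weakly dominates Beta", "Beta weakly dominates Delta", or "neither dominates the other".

Delta strictly dominates Beta

Compare Delta to Beta across every action of Row: North: 6>3, South: 0>-1, East: 19>7, West: 17>8.
Every comparison favours Delta, so Delta strictly dominates Beta.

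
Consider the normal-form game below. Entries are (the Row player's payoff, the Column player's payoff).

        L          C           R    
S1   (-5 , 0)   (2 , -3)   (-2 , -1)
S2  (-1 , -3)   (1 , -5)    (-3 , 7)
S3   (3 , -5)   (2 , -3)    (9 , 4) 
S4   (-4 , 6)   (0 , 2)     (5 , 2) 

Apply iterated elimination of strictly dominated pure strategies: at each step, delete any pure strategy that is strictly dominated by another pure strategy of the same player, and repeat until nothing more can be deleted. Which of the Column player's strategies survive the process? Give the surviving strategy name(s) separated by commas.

For the Row player, S3 strictly dominates S2 on the remaining columns (L: 3>-1, C: 2>1, R: 9>-3); eliminate S2.
For the Row player, S3 strictly dominates S4 on the remaining columns (L: 3>-4, C: 2>0, R: 9>5); eliminate S4.
Column C is eliminated: R beats it against every remaining row (S1: -1>-3, S3: 4>-3).
The Row player's strategy S1 is strictly dominated by S3 (L: 3>-5, R: 9>-2) and is removed.
For the Column player, R strictly dominates L on the remaining rows (S3: 4>-5); eliminate L.
Among the remaining strategies, none is strictly dominated by another pure strategy of the same player, so the elimination stops.
Surviving strategies — the Row player: {S3}; the Column player: {R}.

R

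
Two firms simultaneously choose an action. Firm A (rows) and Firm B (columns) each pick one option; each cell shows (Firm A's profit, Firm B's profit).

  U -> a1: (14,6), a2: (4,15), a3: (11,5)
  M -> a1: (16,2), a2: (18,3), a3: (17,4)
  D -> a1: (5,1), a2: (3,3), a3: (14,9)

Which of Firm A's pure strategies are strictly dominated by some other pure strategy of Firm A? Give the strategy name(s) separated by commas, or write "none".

U is strictly dominated by M (a1: 16>14, a2: 18>4, a3: 17>11).
M: no other strategy beats it everywhere (U at a1 (16>14); D at a1 (16>5)).
D is strictly dominated by M (a1: 16>5, a2: 18>3, a3: 17>14).

U, D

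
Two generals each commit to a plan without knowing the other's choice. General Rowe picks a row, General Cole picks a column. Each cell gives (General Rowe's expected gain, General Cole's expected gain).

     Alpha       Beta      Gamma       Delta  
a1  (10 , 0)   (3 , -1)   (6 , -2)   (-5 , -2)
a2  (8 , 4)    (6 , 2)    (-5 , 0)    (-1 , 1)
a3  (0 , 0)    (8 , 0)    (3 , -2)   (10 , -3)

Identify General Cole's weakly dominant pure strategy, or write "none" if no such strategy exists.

Alpha

Alpha vs Beta: a1: 0>-1, a2: 4>2, a3: 0=0.
Alpha vs Gamma: a1: 0>-2, a2: 4>0, a3: 0>-2.
Alpha vs Delta: a1: 0>-2, a2: 4>1, a3: 0>-3.
Alpha is at least as good as every other strategy against every opponent action, so it is weakly dominant.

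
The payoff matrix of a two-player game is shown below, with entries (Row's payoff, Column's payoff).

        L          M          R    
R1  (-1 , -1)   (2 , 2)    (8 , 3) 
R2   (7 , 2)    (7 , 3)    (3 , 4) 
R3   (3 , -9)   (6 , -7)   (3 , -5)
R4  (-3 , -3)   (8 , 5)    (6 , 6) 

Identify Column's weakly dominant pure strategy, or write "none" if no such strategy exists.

R vs L: R1: 3>-1, R2: 4>2, R3: -5>-9, R4: 6>-3.
R vs M: R1: 3>2, R2: 4>3, R3: -5>-7, R4: 6>5.
R is at least as good as every other strategy against every opponent action, so it is weakly dominant.

R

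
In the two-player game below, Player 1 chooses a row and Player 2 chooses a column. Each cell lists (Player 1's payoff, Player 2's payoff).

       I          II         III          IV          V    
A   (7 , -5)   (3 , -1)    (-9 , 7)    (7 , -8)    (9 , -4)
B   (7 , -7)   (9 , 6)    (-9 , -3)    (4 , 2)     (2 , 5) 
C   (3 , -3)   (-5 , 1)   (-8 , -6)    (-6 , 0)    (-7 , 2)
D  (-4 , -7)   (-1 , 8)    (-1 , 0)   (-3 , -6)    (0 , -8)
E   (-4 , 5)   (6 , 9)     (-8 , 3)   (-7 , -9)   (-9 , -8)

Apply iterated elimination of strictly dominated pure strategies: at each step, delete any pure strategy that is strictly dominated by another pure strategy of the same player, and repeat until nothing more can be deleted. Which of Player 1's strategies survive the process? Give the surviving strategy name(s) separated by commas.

B

Column I is eliminated: II beats it against every remaining row (A: -1>-5, B: 6>-7, C: 1>-3, D: 8>-7, E: 9>5).
For Player 1, D strictly dominates C on the remaining columns (II: -1>-5, III: -1>-8, IV: -3>-6, V: 0>-7); eliminate C.
For Player 2, II strictly dominates IV on the remaining rows (A: -1>-8, B: 6>2, D: 8>-6, E: 9>-9); eliminate IV.
For Player 2, II strictly dominates V on the remaining rows (A: -1>-4, B: 6>5, D: 8>-8, E: 9>-8); eliminate V.
For Player 1, E strictly dominates A on the remaining columns (II: 6>3, III: -8>-9); eliminate A.
Column III is eliminated: II beats it against every remaining row (B: 6>-3, D: 8>0, E: 9>3).
For Player 1, B strictly dominates D on the remaining columns (II: 9>-1); eliminate D.
Row E is eliminated: B beats it against every remaining column (II: 9>6).
Among the remaining strategies, none is strictly dominated by another pure strategy of the same player, so the elimination stops.
Surviving strategies — Player 1: {B}; Player 2: {II}.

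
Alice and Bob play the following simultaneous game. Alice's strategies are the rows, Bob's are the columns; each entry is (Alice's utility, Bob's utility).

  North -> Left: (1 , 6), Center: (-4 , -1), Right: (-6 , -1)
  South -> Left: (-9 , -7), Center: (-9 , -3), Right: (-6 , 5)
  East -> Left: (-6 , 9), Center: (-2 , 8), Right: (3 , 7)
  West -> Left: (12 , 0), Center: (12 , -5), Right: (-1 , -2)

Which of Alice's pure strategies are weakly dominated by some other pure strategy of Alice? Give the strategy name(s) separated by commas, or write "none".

North, South

North is weakly dominated by West (Left: 12>1, Center: 12>-4, Right: -1>-6).
North weakly dominates South — Left: 1>-9, Center: -4>-9, Right: -6=-6.
Nothing dominates East: North at Center (-2>-4); South at Left (-6>-9); West at Right (3>-1).
West is not dominated — it holds its own against North at Left (12>1); South at Left (12>-9); East at Left (12>-6).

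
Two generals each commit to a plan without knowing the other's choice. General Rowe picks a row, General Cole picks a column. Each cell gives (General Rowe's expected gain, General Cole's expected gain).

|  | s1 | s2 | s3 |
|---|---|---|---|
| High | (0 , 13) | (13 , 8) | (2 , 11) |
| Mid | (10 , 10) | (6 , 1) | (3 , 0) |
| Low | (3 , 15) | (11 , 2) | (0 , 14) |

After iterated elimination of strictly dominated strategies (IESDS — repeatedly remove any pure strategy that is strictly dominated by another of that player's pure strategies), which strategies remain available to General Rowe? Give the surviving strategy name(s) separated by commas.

Mid

For General Cole, s1 strictly dominates s2 on the remaining rows (High: 13>8, Mid: 10>1, Low: 15>2); eliminate s2.
General Rowe's strategy High is strictly dominated by Mid (s1: 10>0, s3: 3>2) and is removed.
For General Rowe, Mid strictly dominates Low on the remaining columns (s1: 10>3, s3: 3>0); eliminate Low.
Column s3 is eliminated: s1 beats it against every remaining row (Mid: 10>0).
Among the remaining strategies, none is strictly dominated by another pure strategy of the same player, so the elimination stops.
Surviving strategies — General Rowe: {Mid}; General Cole: {s1}.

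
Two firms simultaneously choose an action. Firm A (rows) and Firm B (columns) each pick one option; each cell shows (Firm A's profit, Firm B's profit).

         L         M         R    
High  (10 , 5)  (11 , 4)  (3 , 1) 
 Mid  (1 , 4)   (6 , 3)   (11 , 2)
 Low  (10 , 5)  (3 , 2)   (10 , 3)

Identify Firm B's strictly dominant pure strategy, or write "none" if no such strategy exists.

L vs M: High: 5>4, Mid: 4>3, Low: 5>2.
L vs R: High: 5>1, Mid: 4>2, Low: 5>3.
L strictly beats every other strategy against every opponent action, so it is strictly dominant.

L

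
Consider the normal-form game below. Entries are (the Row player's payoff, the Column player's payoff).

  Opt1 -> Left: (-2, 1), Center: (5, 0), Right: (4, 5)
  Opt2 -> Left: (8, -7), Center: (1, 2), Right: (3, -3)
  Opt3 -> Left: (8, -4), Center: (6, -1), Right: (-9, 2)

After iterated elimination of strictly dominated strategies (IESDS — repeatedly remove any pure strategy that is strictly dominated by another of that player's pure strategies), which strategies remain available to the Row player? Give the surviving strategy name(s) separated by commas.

For the Column player, Right strictly dominates Left on the remaining rows (Opt1: 5>1, Opt2: -3>-7, Opt3: 2>-4); eliminate Left.
The Row player's strategy Opt2 is strictly dominated by Opt1 (Center: 5>1, Right: 4>3) and is removed.
For the Column player, Right strictly dominates Center on the remaining rows (Opt1: 5>0, Opt3: 2>-1); eliminate Center.
The Row player's strategy Opt3 is strictly dominated by Opt1 (Right: 4>-9) and is removed.
Among the remaining strategies, none is strictly dominated by another pure strategy of the same player, so the elimination stops.
Surviving strategies — the Row player: {Opt1}; the Column player: {Right}.

Opt1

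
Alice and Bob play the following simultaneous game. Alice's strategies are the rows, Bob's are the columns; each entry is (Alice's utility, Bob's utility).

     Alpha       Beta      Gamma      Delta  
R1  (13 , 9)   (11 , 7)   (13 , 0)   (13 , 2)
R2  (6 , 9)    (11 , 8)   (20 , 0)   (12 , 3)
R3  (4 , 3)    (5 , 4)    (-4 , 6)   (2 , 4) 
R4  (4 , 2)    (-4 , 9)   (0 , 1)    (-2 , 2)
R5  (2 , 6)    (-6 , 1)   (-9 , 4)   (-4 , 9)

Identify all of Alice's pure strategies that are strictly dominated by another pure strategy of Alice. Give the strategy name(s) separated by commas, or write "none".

R3, R4, R5

R1: no other strategy beats it everywhere (R2 at Alpha (13>6); R3 at Alpha (13>4); R4 at Alpha (13>4); R5 at Alpha (13>2)).
Nothing dominates R2: R1 at Beta (11=11); R3 at Alpha (6>4); R4 at Alpha (6>4); R5 at Alpha (6>2).
R3: dominated, since R1 does at least as well everywhere (Alpha: 13>4, Beta: 11>5, Gamma: 13>-4, Delta: 13>2).
R1 strictly dominates R4 — Alpha: 13>4, Beta: 11>-4, Gamma: 13>0, Delta: 13>-2.
R5: dominated, since R1 does at least as well everywhere (Alpha: 13>2, Beta: 11>-6, Gamma: 13>-9, Delta: 13>-4).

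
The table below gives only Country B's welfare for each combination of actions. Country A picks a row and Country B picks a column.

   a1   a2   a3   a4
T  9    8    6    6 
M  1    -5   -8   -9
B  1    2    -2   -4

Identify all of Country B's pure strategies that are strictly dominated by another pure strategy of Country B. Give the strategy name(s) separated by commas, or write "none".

a3, a4

a1 is not dominated — it holds its own against a2 at T (9>8); a3 at T (9>6); a4 at T (9>6).
a2 is not dominated — it holds its own against a1 at B (2>1); a3 at T (8>6); a4 at T (8>6).
a3 is strictly dominated by a1 (T: 9>6, M: 1>-8, B: 1>-2).
a4 is strictly dominated by a1 (T: 9>6, M: 1>-9, B: 1>-4).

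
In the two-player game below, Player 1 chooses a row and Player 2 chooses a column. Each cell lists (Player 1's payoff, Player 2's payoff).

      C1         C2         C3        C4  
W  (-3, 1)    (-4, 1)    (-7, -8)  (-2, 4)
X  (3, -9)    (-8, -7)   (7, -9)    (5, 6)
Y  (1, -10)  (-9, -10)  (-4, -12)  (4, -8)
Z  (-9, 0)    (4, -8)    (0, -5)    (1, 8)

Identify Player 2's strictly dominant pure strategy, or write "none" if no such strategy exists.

C4 vs C1: W: 4>1, X: 6>-9, Y: -8>-10, Z: 8>0.
C4 vs C2: W: 4>1, X: 6>-7, Y: -8>-10, Z: 8>-8.
C4 vs C3: W: 4>-8, X: 6>-9, Y: -8>-12, Z: 8>-5.
C4 strictly beats every other strategy against every opponent action, so it is strictly dominant.

C4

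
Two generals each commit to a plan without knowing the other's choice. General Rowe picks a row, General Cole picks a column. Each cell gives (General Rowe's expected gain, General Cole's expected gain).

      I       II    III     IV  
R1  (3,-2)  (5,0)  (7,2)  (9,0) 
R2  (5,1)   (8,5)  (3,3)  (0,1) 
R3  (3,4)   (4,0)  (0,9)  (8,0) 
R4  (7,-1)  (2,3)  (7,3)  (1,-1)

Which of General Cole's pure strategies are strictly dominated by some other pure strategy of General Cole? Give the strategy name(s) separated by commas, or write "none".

III strictly dominates I — R1: 2>-2, R2: 3>1, R3: 9>4, R4: 3>-1.
II is not dominated — it holds its own against I at R1 (0>-2); III at R2 (5>3); IV at R1 (0=0).
Nothing dominates III: I at R1 (2>-2); II at R1 (2>0); IV at R1 (2>0).
III strictly dominates IV — R1: 2>0, R2: 3>1, R3: 9>0, R4: 3>-1.

I, IV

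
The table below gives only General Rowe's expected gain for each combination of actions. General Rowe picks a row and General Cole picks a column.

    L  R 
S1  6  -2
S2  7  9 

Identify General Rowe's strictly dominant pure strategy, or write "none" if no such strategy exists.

S2

S2 vs S1: L: 7>6, R: 9>-2.
S2 strictly beats every other strategy against every opponent action, so it is strictly dominant.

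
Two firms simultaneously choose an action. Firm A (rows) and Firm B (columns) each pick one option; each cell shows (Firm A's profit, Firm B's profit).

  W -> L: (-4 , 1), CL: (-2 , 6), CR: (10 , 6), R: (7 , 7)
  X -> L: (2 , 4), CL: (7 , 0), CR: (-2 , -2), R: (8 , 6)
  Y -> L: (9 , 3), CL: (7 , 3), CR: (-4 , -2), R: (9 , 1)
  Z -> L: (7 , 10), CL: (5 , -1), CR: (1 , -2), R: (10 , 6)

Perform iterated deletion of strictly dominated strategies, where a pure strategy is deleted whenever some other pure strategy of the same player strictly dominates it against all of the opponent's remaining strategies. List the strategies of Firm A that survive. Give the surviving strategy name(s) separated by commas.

X, Y, Z

For Firm B, R strictly dominates CR on the remaining rows (W: 7>6, X: 6>-2, Y: 1>-2, Z: 6>-2); eliminate CR.
Firm A's strategy W is strictly dominated by X (L: 2>-4, CL: 7>-2, R: 8>7) and is removed.
Among the remaining strategies, none is strictly dominated by another pure strategy of the same player, so the elimination stops.
Surviving strategies — Firm A: {X, Y, Z}; Firm B: {L, CL, R}.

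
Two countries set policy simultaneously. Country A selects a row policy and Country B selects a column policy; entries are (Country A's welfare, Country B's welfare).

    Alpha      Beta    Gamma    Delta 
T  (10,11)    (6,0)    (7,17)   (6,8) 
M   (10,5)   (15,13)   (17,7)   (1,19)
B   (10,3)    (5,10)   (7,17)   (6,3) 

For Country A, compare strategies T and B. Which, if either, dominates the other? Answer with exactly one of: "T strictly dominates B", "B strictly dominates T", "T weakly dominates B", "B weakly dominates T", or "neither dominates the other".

T's payoffs vs B's, by Country B's action — Alpha: 10=10, Beta: 6>5, Gamma: 7=7, Delta: 6=6.
T is at least as good everywhere and strictly better somewhere (tied only at Alpha, Gamma, Delta), so T weakly but not strictly dominates B.

T weakly dominates B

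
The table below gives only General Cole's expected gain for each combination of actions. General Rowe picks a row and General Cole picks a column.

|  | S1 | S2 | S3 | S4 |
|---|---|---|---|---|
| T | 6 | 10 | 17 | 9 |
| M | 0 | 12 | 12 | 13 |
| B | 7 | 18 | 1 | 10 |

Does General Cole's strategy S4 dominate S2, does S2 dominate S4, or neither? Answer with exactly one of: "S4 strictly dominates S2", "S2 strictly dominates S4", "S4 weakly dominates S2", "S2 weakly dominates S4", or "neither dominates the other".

S4's payoffs vs S2's, by General Rowe's action — T: 9<10, M: 13>12, B: 10<18.
S4 does better at M but worse at T, B; neither strategy dominates the other.

neither dominates the other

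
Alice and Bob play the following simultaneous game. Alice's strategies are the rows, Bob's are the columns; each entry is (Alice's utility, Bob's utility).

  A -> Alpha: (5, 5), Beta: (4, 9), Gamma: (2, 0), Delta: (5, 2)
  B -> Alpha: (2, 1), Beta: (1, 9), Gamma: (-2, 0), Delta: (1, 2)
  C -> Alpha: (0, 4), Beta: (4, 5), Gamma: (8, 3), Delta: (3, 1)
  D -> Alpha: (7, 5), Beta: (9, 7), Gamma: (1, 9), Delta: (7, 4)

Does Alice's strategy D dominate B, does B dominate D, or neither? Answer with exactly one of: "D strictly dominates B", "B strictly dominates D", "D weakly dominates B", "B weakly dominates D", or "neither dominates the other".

Compare D to B across each opponent action: Alpha: 7>2, Beta: 9>1, Gamma: 1>-2, Delta: 7>1.
Every comparison favours D, so D strictly dominates B.

D strictly dominates B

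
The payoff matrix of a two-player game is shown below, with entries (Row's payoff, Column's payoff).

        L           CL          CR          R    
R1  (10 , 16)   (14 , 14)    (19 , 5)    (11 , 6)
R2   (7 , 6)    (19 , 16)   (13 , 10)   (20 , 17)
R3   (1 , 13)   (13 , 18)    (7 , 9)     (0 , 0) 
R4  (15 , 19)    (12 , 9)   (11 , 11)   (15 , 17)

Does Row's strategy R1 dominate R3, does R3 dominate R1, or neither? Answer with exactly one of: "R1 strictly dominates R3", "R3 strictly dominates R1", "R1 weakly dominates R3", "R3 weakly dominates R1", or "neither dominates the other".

R1's payoffs vs R3's, by Column's action — L: 10>1, CL: 14>13, CR: 19>7, R: 11>0.
Every comparison favours R1, so R1 strictly dominates R3.

R1 strictly dominates R3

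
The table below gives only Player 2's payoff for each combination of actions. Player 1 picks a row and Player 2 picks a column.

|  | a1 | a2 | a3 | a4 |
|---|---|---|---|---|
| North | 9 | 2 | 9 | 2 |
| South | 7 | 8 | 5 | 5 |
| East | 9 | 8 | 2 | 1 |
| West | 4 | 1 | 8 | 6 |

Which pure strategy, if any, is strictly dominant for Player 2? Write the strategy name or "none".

none

a1 fails to dominate a2 at South (7<8).
a2 fails to dominate a1 at North (2<9).
a3 fails to dominate a1 at North (9=9).
a4 fails to dominate a1 at North (2<9).
No single strategy dominates all the others.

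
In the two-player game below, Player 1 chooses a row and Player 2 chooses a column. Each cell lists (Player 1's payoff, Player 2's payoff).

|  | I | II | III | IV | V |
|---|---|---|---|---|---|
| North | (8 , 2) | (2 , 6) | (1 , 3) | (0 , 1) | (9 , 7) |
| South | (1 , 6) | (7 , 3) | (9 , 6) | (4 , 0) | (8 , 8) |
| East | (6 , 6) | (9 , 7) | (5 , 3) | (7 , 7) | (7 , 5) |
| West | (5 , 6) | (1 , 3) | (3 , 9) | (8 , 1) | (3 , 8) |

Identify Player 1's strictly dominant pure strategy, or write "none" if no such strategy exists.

none

North fails to dominate South at II (2<7).
South fails to dominate North at I (1<8).
East fails to dominate North at I (6<8).
West fails to dominate North at I (5<8).
No single strategy dominates all the others.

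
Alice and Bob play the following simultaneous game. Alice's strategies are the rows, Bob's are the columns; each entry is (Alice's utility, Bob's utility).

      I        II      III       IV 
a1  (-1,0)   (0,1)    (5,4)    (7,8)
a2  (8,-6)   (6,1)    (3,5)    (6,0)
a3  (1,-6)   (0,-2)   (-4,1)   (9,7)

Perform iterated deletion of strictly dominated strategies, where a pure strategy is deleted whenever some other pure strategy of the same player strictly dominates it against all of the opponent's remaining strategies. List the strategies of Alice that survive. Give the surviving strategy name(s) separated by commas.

Column I is eliminated: II beats it against every remaining row (a1: 1>0, a2: 1>-6, a3: -2>-6).
Column II is eliminated: III beats it against every remaining row (a1: 4>1, a2: 5>1, a3: 1>-2).
Row a2 is eliminated: a1 beats it against every remaining column (III: 5>3, IV: 7>6).
Bob's strategy III is strictly dominated by IV (a1: 8>4, a3: 7>1) and is removed.
Alice's strategy a1 is strictly dominated by a3 (IV: 9>7) and is removed.
Among the remaining strategies, none is strictly dominated by another pure strategy of the same player, so the elimination stops.
Surviving strategies — Alice: {a3}; Bob: {IV}.

a3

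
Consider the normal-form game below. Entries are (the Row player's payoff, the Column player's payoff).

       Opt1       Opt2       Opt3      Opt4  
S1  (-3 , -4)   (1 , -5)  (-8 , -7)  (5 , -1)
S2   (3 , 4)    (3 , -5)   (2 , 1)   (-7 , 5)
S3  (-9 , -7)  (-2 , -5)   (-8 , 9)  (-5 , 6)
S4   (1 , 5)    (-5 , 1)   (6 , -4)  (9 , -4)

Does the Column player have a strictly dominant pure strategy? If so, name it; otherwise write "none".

Opt1 fails to dominate Opt2 at S3 (-7<-5).
Opt2 fails to dominate Opt1 at S1 (-5<-4).
Opt3 fails to dominate Opt1 at S1 (-7<-4).
Opt4 fails to dominate Opt1 at S4 (-4<5).
No single strategy dominates all the others.

none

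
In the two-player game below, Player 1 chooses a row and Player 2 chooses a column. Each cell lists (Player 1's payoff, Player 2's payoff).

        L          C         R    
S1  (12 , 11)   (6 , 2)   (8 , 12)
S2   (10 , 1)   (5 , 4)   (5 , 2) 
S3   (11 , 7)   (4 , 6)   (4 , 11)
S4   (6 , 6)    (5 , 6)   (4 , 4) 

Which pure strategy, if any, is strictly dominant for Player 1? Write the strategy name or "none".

S1 vs S2: L: 12>10, C: 6>5, R: 8>5.
S1 vs S3: L: 12>11, C: 6>4, R: 8>4.
S1 vs S4: L: 12>6, C: 6>5, R: 8>4.
S1 strictly beats every other strategy against every opponent action, so it is strictly dominant.

S1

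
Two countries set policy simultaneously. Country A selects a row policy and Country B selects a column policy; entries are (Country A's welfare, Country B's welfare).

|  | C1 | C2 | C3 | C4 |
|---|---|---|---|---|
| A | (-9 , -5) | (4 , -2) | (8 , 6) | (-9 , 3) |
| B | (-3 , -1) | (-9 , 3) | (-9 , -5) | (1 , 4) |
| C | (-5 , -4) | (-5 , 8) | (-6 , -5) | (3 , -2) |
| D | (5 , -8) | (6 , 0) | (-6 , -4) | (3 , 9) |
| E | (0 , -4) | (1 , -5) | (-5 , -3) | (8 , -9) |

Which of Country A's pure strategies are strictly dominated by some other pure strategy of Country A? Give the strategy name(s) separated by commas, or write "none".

B, C

A is not dominated — it holds its own against B at C2 (4>-9); C at C2 (4>-5); D at C3 (8>-6); E at C2 (4>1).
B is strictly dominated by D (C1: 5>-3, C2: 6>-9, C3: -6>-9, C4: 3>1).
C: dominated, since E does at least as well everywhere (C1: 0>-5, C2: 1>-5, C3: -5>-6, C4: 8>3).
Nothing dominates D: A at C1 (5>-9); B at C1 (5>-3); C at C1 (5>-5); E at C1 (5>0).
E: no other strategy beats it everywhere (A at C1 (0>-9); B at C1 (0>-3); C at C1 (0>-5); D at C3 (-5>-6)).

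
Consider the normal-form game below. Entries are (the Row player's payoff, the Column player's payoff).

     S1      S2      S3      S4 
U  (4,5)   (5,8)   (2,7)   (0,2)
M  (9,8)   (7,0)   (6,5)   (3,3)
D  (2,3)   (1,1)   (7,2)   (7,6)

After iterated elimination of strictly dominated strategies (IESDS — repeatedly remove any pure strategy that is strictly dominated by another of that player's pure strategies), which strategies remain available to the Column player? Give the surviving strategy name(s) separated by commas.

The Row player's strategy U is strictly dominated by M (S1: 9>4, S2: 7>5, S3: 6>2, S4: 3>0) and is removed.
Column S2 is eliminated: S1 beats it against every remaining row (M: 8>0, D: 3>1).
Column S3 is eliminated: S1 beats it against every remaining row (M: 8>5, D: 3>2).
Among the remaining strategies, none is strictly dominated by another pure strategy of the same player, so the elimination stops.
Surviving strategies — the Row player: {M, D}; the Column player: {S1, S4}.

S1, S4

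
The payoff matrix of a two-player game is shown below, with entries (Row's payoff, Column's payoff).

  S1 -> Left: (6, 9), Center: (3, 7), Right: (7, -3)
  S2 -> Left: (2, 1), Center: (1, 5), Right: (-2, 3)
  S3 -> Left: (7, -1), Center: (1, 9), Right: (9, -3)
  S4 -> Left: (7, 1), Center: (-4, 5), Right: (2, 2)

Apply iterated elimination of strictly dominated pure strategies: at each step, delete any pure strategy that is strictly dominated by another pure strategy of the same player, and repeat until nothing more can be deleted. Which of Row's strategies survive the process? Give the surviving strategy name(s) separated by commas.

Row S2 is eliminated: S1 beats it against every remaining column (Left: 6>2, Center: 3>1, Right: 7>-2).
Column Right is eliminated: Center beats it against every remaining row (S1: 7>-3, S3: 9>-3, S4: 5>2).
Among the remaining strategies, none is strictly dominated by another pure strategy of the same player, so the elimination stops.
Surviving strategies — Row: {S1, S3, S4}; Column: {Left, Center}.

S1, S3, S4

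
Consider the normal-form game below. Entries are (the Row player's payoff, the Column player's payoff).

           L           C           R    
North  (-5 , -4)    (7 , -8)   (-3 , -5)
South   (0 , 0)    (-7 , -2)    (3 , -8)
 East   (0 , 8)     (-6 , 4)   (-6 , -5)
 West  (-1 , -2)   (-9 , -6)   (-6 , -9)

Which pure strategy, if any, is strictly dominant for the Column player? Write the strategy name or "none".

L vs C: North: -4>-8, South: 0>-2, East: 8>4, West: -2>-6.
L vs R: North: -4>-5, South: 0>-8, East: 8>-5, West: -2>-9.
L strictly beats every other strategy against every opponent action, so it is strictly dominant.

L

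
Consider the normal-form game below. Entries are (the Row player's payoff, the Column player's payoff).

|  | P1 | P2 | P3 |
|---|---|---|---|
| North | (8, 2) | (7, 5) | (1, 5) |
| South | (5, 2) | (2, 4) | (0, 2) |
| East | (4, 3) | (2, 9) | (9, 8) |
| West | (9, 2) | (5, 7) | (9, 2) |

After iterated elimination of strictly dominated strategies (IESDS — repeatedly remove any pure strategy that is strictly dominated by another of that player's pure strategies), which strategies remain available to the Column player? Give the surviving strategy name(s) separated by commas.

P2, P3

For the Row player, North strictly dominates South on the remaining columns (P1: 8>5, P2: 7>2, P3: 1>0); eliminate South.
Column P1 is eliminated: P2 beats it against every remaining row (North: 5>2, East: 9>3, West: 7>2).
Among the remaining strategies, none is strictly dominated by another pure strategy of the same player, so the elimination stops.
Surviving strategies — the Row player: {North, East, West}; the Column player: {P2, P3}.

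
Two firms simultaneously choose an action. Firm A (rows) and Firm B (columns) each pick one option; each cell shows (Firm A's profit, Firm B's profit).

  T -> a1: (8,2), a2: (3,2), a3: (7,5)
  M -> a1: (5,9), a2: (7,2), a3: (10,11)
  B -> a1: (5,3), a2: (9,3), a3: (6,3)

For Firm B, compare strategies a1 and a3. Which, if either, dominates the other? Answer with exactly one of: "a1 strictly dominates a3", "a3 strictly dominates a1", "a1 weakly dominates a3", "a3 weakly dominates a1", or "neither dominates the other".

a3 weakly dominates a1

a1's payoffs vs a3's, by Firm A's action — T: 2<5, M: 9<11, B: 3=3.
a3 is at least as good everywhere and strictly better somewhere (tied at B), so a3 weakly dominates a1.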